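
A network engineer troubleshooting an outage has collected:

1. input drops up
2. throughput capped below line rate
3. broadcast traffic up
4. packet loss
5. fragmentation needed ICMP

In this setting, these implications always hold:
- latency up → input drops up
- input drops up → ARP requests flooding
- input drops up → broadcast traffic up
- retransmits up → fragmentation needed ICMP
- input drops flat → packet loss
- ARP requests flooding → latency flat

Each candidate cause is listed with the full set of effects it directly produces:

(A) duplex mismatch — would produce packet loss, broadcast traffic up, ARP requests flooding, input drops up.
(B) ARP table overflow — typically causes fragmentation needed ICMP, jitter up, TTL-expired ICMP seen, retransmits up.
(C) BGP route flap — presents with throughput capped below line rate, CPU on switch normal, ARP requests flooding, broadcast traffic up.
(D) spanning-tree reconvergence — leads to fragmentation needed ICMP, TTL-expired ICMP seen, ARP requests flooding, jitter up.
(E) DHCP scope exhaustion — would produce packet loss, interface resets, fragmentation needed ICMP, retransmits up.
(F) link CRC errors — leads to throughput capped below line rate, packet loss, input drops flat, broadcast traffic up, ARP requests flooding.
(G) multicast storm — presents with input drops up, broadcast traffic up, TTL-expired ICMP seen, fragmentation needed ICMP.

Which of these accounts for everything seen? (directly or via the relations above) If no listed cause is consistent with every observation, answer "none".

none

Testing each hypothesis:
(A) duplex mismatch — input drops up +; throughput capped below line rate -; broadcast traffic up +; packet loss +; fragmentation needed ICMP -
(B) ARP table overflow — input drops up -; throughput capped below line rate -; broadcast traffic up -; packet loss -; fragmentation needed ICMP +
(C) BGP route flap — input drops up -; throughput capped below line rate +; broadcast traffic up +; packet loss -; fragmentation needed ICMP -
(D) spanning-tree reconvergence — input drops up -; throughput capped below line rate -; broadcast traffic up -; packet loss -; fragmentation needed ICMP +
(E) DHCP scope exhaustion — input drops up -; throughput capped below line rate -; broadcast traffic up -; packet loss +; fragmentation needed ICMP +
(F) link CRC errors — input drops up -; throughput capped below line rate +; broadcast traffic up +; packet loss +; fragmentation needed ICMP -
(G) multicast storm — input drops up +; throughput capped below line rate -; broadcast traffic up +; packet loss -; fragmentation needed ICMP +
Every candidate fails on at least one observation.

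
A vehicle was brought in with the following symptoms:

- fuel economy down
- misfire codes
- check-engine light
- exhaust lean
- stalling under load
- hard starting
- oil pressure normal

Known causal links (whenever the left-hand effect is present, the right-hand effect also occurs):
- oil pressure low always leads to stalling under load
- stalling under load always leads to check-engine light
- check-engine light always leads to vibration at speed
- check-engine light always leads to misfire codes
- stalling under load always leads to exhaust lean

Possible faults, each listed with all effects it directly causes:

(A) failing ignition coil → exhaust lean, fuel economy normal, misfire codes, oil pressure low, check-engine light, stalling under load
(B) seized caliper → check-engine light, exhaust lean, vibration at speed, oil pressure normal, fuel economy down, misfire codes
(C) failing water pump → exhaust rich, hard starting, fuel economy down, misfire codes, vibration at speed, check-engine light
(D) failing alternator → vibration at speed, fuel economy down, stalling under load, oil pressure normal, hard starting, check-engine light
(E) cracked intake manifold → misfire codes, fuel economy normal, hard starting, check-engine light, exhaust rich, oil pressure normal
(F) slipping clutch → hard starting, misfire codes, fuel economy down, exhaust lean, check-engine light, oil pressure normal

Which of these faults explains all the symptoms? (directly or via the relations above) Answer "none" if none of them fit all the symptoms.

Checking each candidate against the observations:
(A) failing ignition coil — fuel economy down NO; misfire codes yes; check-engine light yes; exhaust lean yes; stalling under load yes; hard starting NO; oil pressure normal NO
(B) seized caliper — fuel economy down yes; misfire codes yes; check-engine light yes; exhaust lean yes; stalling under load NO; hard starting NO; oil pressure normal yes
(C) failing water pump — fails on exhaust lean, stalling under load, oil pressure normal (predicts exhaust rich, not exhaust lean)
(D) failing alternator — fuel economy down yes; misfire codes yes (via check-engine light → misfire codes); check-engine light yes; exhaust lean yes (via stalling under load → exhaust lean); stalling under load yes; hard starting yes; oil pressure normal yes
(E) cracked intake manifold — fuel economy down NO; misfire codes yes; check-engine light yes; exhaust lean NO; stalling under load NO; hard starting yes; oil pressure normal yes
(F) slipping clutch — does not account for stalling under load
(D) alone accounts for all the evidence.

D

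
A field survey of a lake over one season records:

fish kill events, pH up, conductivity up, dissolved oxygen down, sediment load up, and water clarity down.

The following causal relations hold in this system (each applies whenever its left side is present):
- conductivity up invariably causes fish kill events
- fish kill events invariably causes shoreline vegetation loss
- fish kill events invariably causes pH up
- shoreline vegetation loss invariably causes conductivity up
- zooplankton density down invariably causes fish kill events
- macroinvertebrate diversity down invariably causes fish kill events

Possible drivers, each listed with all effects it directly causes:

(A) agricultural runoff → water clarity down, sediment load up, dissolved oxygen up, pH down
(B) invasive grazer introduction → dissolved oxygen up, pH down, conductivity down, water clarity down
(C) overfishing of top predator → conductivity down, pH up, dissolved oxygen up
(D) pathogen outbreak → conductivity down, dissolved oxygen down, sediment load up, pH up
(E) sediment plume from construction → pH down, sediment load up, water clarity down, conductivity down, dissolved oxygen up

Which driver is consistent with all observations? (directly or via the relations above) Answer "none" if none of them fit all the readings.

Testing each hypothesis:
(A) agricultural runoff — fails on fish kill events, pH up, conductivity up, dissolved oxygen down (predicts pH down, not pH up; predicts dissolved oxygen up, not dissolved oxygen down)
(B) invasive grazer introduction — fails on fish kill events, pH up, conductivity up, dissolved oxygen down, sediment load up (predicts pH down, not pH up; predicts conductivity down, not conductivity up; predicts dissolved oxygen up, not dissolved oxygen down)
(C) overfishing of top predator — fails on fish kill events, conductivity up, dissolved oxygen down, sediment load up, water clarity down (predicts conductivity down, not conductivity up; predicts dissolved oxygen up, not dissolved oxygen down)
(D) pathogen outbreak — fails on fish kill events, conductivity up, water clarity down (predicts conductivity down, not conductivity up)
(E) sediment plume from construction — fails on fish kill events, pH up, conductivity up, dissolved oxygen down (predicts pH down, not pH up; predicts conductivity down, not conductivity up; predicts dissolved oxygen up, not dissolved oxygen down)
None of the listed candidates fits everything.

none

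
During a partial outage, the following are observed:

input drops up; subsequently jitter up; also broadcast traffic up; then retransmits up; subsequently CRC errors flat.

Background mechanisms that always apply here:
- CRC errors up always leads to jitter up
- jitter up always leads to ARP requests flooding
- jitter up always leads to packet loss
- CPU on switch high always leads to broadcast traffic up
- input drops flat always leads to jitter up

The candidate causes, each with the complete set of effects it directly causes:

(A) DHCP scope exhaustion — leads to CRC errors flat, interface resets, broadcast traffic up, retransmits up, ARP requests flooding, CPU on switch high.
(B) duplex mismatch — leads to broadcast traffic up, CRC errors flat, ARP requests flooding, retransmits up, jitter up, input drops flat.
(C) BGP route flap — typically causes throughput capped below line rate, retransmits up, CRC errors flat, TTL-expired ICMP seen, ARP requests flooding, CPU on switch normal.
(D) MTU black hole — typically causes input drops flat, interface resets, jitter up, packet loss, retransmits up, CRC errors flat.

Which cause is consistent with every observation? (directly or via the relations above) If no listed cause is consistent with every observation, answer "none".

Testing each hypothesis:
(A) DHCP scope exhaustion — input drops up ✗; jitter up ✗; broadcast traffic up ✓; retransmits up ✓; CRC errors flat ✓
(B) duplex mismatch — input drops up ✗; jitter up ✓; broadcast traffic up ✓; retransmits up ✓; CRC errors flat ✓
(C) BGP route flap — input drops up ✗; jitter up ✗; broadcast traffic up ✗; retransmits up ✓; CRC errors flat ✓
(D) MTU black hole — input drops up ✗; jitter up ✓; broadcast traffic up ✗; retransmits up ✓; CRC errors flat ✓
No candidate is consistent with all observations.

none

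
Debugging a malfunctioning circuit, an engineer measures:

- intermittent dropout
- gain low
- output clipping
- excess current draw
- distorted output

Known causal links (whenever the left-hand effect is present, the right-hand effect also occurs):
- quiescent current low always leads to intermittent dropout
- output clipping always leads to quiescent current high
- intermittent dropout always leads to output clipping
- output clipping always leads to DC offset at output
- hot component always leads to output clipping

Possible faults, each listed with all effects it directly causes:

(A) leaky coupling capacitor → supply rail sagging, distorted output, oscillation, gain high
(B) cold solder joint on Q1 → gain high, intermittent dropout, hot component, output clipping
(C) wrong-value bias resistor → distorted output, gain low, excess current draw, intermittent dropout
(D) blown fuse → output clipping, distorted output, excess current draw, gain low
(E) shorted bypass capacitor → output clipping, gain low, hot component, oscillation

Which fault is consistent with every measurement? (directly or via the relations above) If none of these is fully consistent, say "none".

Testing each hypothesis:
(A) leaky coupling capacitor — intermittent dropout ✗; gain low ✗; output clipping ✗; excess current draw ✗; distorted output ✓
(B) cold solder joint on Q1 — fails on gain low, excess current draw, distorted output (predicts gain high, not gain low)
(C) wrong-value bias resistor — intermittent dropout ✓; gain low ✓; output clipping ✓ (by intermittent dropout → output clipping); excess current draw ✓; distorted output ✓
(D) blown fuse — intermittent dropout ✗; gain low ✓; output clipping ✓; excess current draw ✓; distorted output ✓
(E) shorted bypass capacitor — does not account for intermittent dropout, excess current draw, distorted output
(C) alone accounts for all the evidence.

C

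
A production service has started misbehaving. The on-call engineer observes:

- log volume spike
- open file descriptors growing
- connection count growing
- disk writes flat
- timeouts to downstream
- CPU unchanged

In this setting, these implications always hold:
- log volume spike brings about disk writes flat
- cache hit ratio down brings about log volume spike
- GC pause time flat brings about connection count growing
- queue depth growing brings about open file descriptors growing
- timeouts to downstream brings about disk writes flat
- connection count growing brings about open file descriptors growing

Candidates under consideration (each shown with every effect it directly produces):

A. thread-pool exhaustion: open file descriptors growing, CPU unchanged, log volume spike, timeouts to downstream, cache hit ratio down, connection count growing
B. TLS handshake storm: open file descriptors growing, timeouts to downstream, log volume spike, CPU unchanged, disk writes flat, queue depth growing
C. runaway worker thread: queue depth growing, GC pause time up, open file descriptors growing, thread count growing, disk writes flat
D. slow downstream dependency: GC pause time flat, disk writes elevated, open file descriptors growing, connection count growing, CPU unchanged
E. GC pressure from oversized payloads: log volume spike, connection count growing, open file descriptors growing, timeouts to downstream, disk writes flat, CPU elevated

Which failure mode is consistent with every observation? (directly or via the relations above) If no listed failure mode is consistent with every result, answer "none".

A

Checking each candidate against the observations:
(A) thread-pool exhaustion — accounts for every observation (disk writes flat by log volume spike → disk writes flat)
(B) TLS handshake storm — log volume spike match; open file descriptors growing match; connection count growing miss; disk writes flat match; timeouts to downstream match; CPU unchanged match
(C) runaway worker thread — log volume spike miss; open file descriptors growing match; connection count growing miss; disk writes flat match; timeouts to downstream miss; CPU unchanged miss
(D) slow downstream dependency — log volume spike miss; open file descriptors growing match; connection count growing match; disk writes flat miss; timeouts to downstream miss; CPU unchanged match
(E) GC pressure from oversized payloads — log volume spike match; open file descriptors growing match; connection count growing match; disk writes flat match; timeouts to downstream match; CPU unchanged miss
(A) alone accounts for all the evidence.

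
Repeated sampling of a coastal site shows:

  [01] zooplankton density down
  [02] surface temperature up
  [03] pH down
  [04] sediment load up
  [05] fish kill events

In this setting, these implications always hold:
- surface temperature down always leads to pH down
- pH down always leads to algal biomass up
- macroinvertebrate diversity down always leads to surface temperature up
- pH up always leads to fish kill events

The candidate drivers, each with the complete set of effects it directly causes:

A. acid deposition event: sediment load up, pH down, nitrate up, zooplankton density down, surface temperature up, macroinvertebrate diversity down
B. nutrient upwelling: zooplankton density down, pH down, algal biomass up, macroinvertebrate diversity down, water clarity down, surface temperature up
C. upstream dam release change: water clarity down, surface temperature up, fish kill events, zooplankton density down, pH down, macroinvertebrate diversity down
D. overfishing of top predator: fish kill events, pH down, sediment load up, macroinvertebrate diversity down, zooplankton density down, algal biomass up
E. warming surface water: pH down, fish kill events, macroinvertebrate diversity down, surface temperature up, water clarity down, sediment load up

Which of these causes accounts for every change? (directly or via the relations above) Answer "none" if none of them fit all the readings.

D

For each candidate, compare predicted effects to what was observed:
(A) acid deposition event — does not account for fish kill events
(B) nutrient upwelling — zooplankton density down yes; surface temperature up yes; pH down yes; sediment load up NO; fish kill events NO
(C) upstream dam release change — zooplankton density down yes; surface temperature up yes; pH down yes; sediment load up NO; fish kill events yes
(D) overfishing of top predator — accounts for every observation (surface temperature up through macroinvertebrate diversity down → surface temperature up)
(E) warming surface water — does not account for zooplankton density down
Only (D) is consistent with every observation.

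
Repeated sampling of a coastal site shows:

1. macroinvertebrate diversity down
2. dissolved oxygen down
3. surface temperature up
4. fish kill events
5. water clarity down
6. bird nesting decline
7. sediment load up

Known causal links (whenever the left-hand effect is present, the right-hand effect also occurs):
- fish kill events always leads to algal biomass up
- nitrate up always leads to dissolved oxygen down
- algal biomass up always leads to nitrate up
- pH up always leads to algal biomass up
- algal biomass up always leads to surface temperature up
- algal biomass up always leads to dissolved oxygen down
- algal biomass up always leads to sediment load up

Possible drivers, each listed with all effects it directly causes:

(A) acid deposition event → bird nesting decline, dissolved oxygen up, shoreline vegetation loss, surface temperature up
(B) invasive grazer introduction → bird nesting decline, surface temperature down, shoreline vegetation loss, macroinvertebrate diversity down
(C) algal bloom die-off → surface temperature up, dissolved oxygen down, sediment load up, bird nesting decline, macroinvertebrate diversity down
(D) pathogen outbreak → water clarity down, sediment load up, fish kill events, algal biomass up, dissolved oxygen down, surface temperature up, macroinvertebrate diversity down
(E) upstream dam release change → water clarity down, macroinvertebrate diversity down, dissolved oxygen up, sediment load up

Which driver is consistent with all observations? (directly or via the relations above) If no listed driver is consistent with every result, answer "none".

Testing each hypothesis:
(A) acid deposition event — fails on macroinvertebrate diversity down, dissolved oxygen down, fish kill events, water clarity down, sediment load up (predicts dissolved oxygen up, not dissolved oxygen down)
(B) invasive grazer introduction — macroinvertebrate diversity down yes; dissolved oxygen down NO; surface temperature up NO; fish kill events NO; water clarity down NO; bird nesting decline yes; sediment load up NO
(C) algal bloom die-off — does not account for fish kill events, water clarity down
(D) pathogen outbreak — does not account for bird nesting decline
(E) upstream dam release change — macroinvertebrate diversity down yes; dissolved oxygen down NO; surface temperature up NO; fish kill events NO; water clarity down yes; bird nesting decline NO; sediment load up yes
None of the listed candidates fits everything.

none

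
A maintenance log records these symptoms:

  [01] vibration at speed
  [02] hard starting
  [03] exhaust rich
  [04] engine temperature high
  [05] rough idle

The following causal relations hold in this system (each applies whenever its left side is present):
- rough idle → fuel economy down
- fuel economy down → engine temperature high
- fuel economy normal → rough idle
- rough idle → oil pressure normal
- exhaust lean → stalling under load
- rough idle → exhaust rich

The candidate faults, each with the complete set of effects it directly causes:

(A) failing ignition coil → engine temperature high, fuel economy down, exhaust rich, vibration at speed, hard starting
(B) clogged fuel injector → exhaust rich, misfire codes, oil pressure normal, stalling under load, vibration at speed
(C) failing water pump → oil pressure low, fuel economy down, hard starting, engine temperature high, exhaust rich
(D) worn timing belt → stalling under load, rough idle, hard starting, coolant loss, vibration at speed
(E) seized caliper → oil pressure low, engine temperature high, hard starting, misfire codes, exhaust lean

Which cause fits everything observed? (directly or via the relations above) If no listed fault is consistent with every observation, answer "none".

D

Checking each candidate against the observations:
(A) failing ignition coil — does not account for rough idle
(B) clogged fuel injector — does not account for hard starting, engine temperature high, rough idle
(C) failing water pump — vibration at speed miss; hard starting match; exhaust rich match; engine temperature high match; rough idle miss
(D) worn timing belt — vibration at speed match; hard starting match; exhaust rich match (by rough idle → exhaust rich); engine temperature high match (by rough idle → fuel economy down → engine temperature high); rough idle match
(E) seized caliper — fails on vibration at speed, exhaust rich, rough idle (predicts exhaust lean, not exhaust rich)
Only (D) is consistent with every observation.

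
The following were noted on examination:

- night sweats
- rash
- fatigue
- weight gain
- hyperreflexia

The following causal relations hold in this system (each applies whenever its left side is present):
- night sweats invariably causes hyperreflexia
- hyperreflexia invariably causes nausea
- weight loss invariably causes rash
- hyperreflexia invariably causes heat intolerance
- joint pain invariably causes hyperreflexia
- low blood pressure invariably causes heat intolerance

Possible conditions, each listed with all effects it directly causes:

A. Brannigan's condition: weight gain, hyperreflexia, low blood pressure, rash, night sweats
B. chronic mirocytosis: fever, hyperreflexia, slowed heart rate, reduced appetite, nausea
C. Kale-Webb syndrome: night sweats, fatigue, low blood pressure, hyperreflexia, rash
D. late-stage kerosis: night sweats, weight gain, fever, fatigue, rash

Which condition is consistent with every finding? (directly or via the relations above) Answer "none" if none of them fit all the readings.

Per-candidate check:
(A) Brannigan's condition — night sweats ✓; rash ✓; fatigue ✗; weight gain ✓; hyperreflexia ✓
(B) chronic mirocytosis — night sweats ✗; rash ✗; fatigue ✗; weight gain ✗; hyperreflexia ✓
(C) Kale-Webb syndrome — does not account for weight gain
(D) late-stage kerosis — night sweats ✓; rash ✓; fatigue ✓; weight gain ✓; hyperreflexia ✓ (via night sweats → hyperreflexia)
(D) is the only candidate with no mismatches.

D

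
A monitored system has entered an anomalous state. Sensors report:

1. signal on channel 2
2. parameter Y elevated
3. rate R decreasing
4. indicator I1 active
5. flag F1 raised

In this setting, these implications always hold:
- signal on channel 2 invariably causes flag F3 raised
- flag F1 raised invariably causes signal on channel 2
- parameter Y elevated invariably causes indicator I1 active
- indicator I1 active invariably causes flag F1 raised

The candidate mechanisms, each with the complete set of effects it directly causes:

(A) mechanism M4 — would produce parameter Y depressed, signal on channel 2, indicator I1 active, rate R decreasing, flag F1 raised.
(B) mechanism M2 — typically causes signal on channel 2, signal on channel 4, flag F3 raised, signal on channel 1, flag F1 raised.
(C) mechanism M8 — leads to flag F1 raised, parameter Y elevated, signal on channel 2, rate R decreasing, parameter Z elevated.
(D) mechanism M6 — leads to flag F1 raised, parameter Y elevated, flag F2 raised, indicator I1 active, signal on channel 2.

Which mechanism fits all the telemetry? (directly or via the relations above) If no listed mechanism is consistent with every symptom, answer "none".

Testing each hypothesis:
(A) mechanism M4 — fails on parameter Y elevated (predicts parameter Y depressed, not parameter Y elevated)
(B) mechanism M2 — signal on channel 2 +; parameter Y elevated -; rate R decreasing -; indicator I1 active -; flag F1 raised +
(C) mechanism M8 — accounts for every observation (indicator I1 active by parameter Y elevated → indicator I1 active)
(D) mechanism M6 — does not account for rate R decreasing
(C) is the only candidate with no mismatches.

C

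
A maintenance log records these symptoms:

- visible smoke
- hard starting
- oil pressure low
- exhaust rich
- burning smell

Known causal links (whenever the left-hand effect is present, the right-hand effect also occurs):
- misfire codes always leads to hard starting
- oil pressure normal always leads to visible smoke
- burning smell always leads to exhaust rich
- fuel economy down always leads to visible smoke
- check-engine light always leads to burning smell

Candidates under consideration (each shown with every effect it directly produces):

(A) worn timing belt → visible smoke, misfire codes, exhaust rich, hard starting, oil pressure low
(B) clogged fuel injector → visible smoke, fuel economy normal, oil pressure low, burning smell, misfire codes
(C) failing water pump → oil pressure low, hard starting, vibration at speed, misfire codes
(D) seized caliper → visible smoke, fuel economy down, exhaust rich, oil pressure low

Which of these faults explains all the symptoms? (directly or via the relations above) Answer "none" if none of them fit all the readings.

Per-candidate check:
(A) worn timing belt — does not account for burning smell
(B) clogged fuel injector — visible smoke match; hard starting match (by misfire codes → hard starting); oil pressure low match; exhaust rich match (by burning smell → exhaust rich); burning smell match
(C) failing water pump — does not account for visible smoke, exhaust rich, burning smell
(D) seized caliper — does not account for hard starting, burning smell
(B) alone accounts for all the evidence.

B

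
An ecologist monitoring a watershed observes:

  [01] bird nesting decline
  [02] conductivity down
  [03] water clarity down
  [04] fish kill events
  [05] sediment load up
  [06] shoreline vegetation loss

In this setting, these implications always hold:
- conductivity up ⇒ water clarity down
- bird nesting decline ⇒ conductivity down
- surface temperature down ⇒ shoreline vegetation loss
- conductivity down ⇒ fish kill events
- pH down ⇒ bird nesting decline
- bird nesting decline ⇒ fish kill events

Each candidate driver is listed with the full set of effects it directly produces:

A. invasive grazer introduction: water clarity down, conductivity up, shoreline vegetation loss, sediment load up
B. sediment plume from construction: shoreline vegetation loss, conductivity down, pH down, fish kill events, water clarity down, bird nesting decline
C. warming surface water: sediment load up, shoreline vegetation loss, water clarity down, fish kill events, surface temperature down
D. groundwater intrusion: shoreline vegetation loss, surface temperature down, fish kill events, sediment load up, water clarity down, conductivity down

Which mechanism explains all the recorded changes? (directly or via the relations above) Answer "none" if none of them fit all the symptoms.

For each candidate, compare predicted effects to what was observed:
(A) invasive grazer introduction — bird nesting decline -; conductivity down -; water clarity down +; fish kill events -; sediment load up +; shoreline vegetation loss +
(B) sediment plume from construction — bird nesting decline +; conductivity down +; water clarity down +; fish kill events +; sediment load up -; shoreline vegetation loss +
(C) warming surface water — bird nesting decline -; conductivity down -; water clarity down +; fish kill events +; sediment load up +; shoreline vegetation loss +
(D) groundwater intrusion — does not account for bird nesting decline
None of the listed candidates fits everything.

none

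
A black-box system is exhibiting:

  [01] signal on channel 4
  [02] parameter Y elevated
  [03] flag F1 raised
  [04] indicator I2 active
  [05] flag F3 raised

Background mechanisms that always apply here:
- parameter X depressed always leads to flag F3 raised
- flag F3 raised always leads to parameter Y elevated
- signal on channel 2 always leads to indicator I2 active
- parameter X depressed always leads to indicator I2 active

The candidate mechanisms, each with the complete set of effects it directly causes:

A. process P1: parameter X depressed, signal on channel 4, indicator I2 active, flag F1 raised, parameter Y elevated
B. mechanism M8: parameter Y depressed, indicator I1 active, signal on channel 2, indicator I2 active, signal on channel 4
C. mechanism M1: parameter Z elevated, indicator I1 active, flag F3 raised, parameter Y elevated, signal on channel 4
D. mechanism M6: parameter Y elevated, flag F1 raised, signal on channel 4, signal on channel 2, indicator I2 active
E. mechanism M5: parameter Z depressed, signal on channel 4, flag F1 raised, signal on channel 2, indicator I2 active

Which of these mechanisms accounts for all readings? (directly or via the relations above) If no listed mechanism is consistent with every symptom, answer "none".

Checking each candidate against the observations:
(A) process P1 — accounts for every observation (flag F3 raised via parameter X depressed → flag F3 raised)
(B) mechanism M8 — signal on channel 4 ✓; parameter Y elevated ✗; flag F1 raised ✗; indicator I2 active ✓; flag F3 raised ✗
(C) mechanism M1 — signal on channel 4 ✓; parameter Y elevated ✓; flag F1 raised ✗; indicator I2 active ✗; flag F3 raised ✓
(D) mechanism M6 — signal on channel 4 ✓; parameter Y elevated ✓; flag F1 raised ✓; indicator I2 active ✓; flag F3 raised ✗
(E) mechanism M5 — signal on channel 4 ✓; parameter Y elevated ✗; flag F1 raised ✓; indicator I2 active ✓; flag F3 raised ✗
(A) alone accounts for all the evidence.

A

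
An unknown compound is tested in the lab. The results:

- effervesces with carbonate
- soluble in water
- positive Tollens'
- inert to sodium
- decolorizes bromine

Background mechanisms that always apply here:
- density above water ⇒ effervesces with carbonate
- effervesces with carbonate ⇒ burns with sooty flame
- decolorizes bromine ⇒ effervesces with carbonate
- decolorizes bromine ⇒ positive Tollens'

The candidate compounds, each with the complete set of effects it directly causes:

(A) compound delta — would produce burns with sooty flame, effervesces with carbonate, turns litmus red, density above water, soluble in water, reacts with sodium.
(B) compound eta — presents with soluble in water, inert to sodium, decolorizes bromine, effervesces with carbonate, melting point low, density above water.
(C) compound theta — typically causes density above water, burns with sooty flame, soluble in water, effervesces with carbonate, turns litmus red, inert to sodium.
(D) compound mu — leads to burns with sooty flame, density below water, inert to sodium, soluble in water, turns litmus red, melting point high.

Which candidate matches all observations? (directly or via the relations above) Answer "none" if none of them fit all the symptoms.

Per-candidate check:
(A) compound delta — effervesces with carbonate match; soluble in water match; positive Tollens' miss; inert to sodium miss; decolorizes bromine miss
(B) compound eta — effervesces with carbonate match; soluble in water match; positive Tollens' match (by decolorizes bromine → positive Tollens'); inert to sodium match; decolorizes bromine match
(C) compound theta — effervesces with carbonate match; soluble in water match; positive Tollens' miss; inert to sodium match; decolorizes bromine miss
(D) compound mu — effervesces with carbonate miss; soluble in water match; positive Tollens' miss; inert to sodium match; decolorizes bromine miss
Only (B) is consistent with every observation.

B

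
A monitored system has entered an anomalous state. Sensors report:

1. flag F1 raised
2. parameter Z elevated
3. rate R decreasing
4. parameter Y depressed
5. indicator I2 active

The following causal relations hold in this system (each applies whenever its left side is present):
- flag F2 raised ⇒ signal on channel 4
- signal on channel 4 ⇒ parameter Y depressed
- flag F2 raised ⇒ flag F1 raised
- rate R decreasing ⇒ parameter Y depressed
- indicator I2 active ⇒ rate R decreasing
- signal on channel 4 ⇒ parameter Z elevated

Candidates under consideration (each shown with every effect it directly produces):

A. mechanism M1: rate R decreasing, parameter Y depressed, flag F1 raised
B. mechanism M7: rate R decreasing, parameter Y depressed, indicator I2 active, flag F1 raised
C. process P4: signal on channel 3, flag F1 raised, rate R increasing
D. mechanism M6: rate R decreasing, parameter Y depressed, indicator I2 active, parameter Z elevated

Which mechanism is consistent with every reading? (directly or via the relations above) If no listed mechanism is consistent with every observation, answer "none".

Testing each hypothesis:
(A) mechanism M1 — does not account for parameter Z elevated, indicator I2 active
(B) mechanism M7 — flag F1 raised ✓; parameter Z elevated ✗; rate R decreasing ✓; parameter Y depressed ✓; indicator I2 active ✓
(C) process P4 — flag F1 raised ✓; parameter Z elevated ✗; rate R decreasing ✗; parameter Y depressed ✗; indicator I2 active ✗
(D) mechanism M6 — flag F1 raised ✗; parameter Z elevated ✓; rate R decreasing ✓; parameter Y depressed ✓; indicator I2 active ✓
No candidate is consistent with all observations.

none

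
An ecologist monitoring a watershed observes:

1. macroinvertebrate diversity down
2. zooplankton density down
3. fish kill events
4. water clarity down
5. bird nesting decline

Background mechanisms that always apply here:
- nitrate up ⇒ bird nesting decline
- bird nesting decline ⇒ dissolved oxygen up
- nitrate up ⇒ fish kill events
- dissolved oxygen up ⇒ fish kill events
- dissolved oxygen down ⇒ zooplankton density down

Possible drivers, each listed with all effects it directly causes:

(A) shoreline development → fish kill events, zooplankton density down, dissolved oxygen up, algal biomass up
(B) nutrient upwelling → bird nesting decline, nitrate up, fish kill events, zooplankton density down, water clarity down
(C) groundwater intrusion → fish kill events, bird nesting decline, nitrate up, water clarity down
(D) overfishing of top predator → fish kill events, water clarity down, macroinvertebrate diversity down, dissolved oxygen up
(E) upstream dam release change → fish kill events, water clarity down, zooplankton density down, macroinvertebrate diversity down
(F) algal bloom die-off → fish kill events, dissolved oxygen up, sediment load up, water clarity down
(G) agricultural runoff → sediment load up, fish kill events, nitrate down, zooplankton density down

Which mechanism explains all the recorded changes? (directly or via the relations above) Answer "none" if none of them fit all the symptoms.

none

For each candidate, compare predicted effects to what was observed:
(A) shoreline development — macroinvertebrate diversity down NO; zooplankton density down yes; fish kill events yes; water clarity down NO; bird nesting decline NO
(B) nutrient upwelling — does not account for macroinvertebrate diversity down
(C) groundwater intrusion — does not account for macroinvertebrate diversity down, zooplankton density down
(D) overfishing of top predator — macroinvertebrate diversity down yes; zooplankton density down NO; fish kill events yes; water clarity down yes; bird nesting decline NO
(E) upstream dam release change — does not account for bird nesting decline
(F) algal bloom die-off — macroinvertebrate diversity down NO; zooplankton density down NO; fish kill events yes; water clarity down yes; bird nesting decline NO
(G) agricultural runoff — does not account for macroinvertebrate diversity down, water clarity down, bird nesting decline
No candidate is consistent with all observations.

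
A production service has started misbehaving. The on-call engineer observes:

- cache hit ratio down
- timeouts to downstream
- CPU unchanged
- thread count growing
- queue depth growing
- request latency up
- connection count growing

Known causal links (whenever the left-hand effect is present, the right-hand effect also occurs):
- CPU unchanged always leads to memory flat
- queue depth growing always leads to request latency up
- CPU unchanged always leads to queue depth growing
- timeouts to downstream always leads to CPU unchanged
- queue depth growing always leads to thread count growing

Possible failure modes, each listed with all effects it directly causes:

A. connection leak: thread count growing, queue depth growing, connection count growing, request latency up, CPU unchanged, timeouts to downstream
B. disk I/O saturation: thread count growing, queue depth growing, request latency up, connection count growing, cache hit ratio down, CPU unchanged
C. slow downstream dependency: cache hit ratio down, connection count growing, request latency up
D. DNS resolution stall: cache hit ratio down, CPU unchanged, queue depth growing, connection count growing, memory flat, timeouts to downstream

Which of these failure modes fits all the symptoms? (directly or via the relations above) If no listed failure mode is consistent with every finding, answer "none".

Per-candidate check:
(A) connection leak — cache hit ratio down ✗; timeouts to downstream ✓; CPU unchanged ✓; thread count growing ✓; queue depth growing ✓; request latency up ✓; connection count growing ✓
(B) disk I/O saturation — does not account for timeouts to downstream
(C) slow downstream dependency — cache hit ratio down ✓; timeouts to downstream ✗; CPU unchanged ✗; thread count growing ✗; queue depth growing ✗; request latency up ✓; connection count growing ✓
(D) DNS resolution stall — cache hit ratio down ✓; timeouts to downstream ✓; CPU unchanged ✓; thread count growing ✓ (through queue depth growing → thread count growing); queue depth growing ✓; request latency up ✓ (through queue depth growing → request latency up); connection count growing ✓
(D) is the only candidate with no mismatches.

D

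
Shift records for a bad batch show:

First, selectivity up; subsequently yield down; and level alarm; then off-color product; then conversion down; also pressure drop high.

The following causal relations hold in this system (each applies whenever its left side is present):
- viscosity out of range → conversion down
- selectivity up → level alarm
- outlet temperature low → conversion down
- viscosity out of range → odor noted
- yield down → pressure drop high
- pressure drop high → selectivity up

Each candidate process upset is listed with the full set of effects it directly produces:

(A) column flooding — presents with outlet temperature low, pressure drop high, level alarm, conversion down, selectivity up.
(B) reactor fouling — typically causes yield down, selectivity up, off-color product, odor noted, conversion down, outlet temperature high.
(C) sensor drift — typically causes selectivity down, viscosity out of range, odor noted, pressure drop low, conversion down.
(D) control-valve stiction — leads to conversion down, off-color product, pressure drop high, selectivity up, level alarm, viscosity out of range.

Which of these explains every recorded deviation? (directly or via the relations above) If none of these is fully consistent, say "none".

Per-candidate check:
(A) column flooding — selectivity up yes; yield down NO; level alarm yes; off-color product NO; conversion down yes; pressure drop high yes
(B) reactor fouling — selectivity up yes; yield down yes; level alarm yes (by selectivity up → level alarm); off-color product yes; conversion down yes; pressure drop high yes (by yield down → pressure drop high)
(C) sensor drift — selectivity up NO; yield down NO; level alarm NO; off-color product NO; conversion down yes; pressure drop high NO
(D) control-valve stiction — selectivity up yes; yield down NO; level alarm yes; off-color product yes; conversion down yes; pressure drop high yes
Only (B) is consistent with every observation.

B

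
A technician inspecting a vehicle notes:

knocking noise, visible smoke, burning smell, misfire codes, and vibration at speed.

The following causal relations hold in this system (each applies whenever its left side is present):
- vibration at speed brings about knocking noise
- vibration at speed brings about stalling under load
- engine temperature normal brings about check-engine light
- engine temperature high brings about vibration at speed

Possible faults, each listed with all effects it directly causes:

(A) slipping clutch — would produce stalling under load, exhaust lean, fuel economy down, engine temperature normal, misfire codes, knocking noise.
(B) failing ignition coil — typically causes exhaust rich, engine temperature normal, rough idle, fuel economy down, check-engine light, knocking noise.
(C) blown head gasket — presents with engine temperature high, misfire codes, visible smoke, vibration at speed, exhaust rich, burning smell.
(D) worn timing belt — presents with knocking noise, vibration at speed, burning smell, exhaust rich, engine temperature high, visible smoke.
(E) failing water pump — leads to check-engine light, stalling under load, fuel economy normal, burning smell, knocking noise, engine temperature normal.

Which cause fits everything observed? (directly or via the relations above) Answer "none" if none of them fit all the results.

Testing each hypothesis:
(A) slipping clutch — knocking noise +; visible smoke -; burning smell -; misfire codes +; vibration at speed -
(B) failing ignition coil — does not account for visible smoke, burning smell, misfire codes, vibration at speed
(C) blown head gasket — accounts for every observation (knocking noise through vibration at speed → knocking noise)
(D) worn timing belt — knocking noise +; visible smoke +; burning smell +; misfire codes -; vibration at speed +
(E) failing water pump — does not account for visible smoke, misfire codes, vibration at speed
Only (C) is consistent with every observation.

C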